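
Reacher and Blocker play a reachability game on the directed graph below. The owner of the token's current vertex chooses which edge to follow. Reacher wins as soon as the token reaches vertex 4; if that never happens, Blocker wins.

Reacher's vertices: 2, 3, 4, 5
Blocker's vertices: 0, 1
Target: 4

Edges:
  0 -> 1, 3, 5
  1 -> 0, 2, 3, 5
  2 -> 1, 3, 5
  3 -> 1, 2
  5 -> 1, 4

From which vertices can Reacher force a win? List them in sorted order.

A0 = {4}
A1: add {5} — 5 (Reacher) has 5→4.
A2: add {2} — 2 (Reacher) has 2→5.
A3: add {3} — 3 (Reacher) has 3→2.
A4 = A3; e.g. 0 (Blocker) can still go to 1. Fixed point.
Reacher's winning region = {2, 3, 4, 5}.

2, 3, 4, 5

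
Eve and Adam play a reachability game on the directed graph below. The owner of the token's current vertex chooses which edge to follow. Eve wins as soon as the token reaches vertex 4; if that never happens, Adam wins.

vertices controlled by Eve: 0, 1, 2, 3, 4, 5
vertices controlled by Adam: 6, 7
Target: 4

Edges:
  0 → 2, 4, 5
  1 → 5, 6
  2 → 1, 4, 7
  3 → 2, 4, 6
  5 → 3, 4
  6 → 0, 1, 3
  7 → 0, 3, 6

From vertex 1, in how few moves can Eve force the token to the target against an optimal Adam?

A0 = {4}
A1: add {0, 2, 3, 5} — 0 (Eve) has 0→4; 2 (Eve) has 2→4; 3 (Eve) has 3→4; 5 (Eve) has 5→4.
A2: add {1} — 1 (Eve) has 1→5.
1 enters the attractor at level 2, so Eve can force the target in 2 moves from there.

2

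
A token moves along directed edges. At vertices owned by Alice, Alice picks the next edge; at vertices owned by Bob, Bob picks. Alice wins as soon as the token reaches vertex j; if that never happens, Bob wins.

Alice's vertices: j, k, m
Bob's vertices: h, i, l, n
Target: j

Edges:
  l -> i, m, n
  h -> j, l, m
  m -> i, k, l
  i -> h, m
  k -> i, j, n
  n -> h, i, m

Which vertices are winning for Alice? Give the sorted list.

A0 = {j}
A1: add {k} — k (Alice) has k→j.
A2: add {m} — m (Alice) has m→k.
A3 = A2; e.g. h (Bob) can still go to l. Fixed point.
Alice's winning region = {j, k, m}.

j, k, m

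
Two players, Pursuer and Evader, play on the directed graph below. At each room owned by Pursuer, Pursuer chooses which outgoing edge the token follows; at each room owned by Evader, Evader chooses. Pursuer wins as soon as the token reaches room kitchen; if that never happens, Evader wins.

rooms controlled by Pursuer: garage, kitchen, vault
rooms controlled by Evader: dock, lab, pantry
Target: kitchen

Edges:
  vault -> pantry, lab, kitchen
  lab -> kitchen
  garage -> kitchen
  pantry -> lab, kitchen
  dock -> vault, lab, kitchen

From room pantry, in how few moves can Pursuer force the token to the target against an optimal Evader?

2

A0 = {kitchen}
A1: add {garage, lab, vault} — garage (Pursuer) has garage→kitchen; vault (Pursuer) has vault→kitchen; lab (Evader): all of {kitchen} already in.
A2: add {dock, pantry} — dock (Evader): all of {vault, lab, kitchen} already in; pantry (Evader): all of {lab, kitchen} already in.
A2 = all vertices. Fixed point.
pantry enters the attractor at level 2, so Pursuer can force the target in 2 moves from there.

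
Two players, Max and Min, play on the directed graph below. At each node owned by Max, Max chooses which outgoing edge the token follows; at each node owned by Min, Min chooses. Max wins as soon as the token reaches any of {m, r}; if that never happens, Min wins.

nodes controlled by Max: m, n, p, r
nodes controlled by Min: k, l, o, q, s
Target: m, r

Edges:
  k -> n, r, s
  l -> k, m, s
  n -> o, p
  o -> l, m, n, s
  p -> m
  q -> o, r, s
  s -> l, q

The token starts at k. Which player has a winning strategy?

A0 = {m, r}
A1: add {p} — p (Max) has p→m.
A2: add {n} — n (Max) has n→p.
A3 = A2; e.g. k (Min) can still go to s. Fixed point.
k never enters the attractor, so Min can avoid the target forever.

Min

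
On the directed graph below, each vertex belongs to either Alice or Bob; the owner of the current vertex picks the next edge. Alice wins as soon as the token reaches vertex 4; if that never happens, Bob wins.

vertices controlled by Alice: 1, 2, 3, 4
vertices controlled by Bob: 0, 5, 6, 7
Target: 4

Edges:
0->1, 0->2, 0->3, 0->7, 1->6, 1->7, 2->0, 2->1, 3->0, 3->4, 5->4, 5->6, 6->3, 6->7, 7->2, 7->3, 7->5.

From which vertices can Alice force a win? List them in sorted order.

3, 4

A0 = {4}
A1: add {3} — 3 (Alice) has 3→4.
A2 = A1; e.g. 0 (Bob) can still go to 1. Fixed point.
Alice's winning region = {3, 4}.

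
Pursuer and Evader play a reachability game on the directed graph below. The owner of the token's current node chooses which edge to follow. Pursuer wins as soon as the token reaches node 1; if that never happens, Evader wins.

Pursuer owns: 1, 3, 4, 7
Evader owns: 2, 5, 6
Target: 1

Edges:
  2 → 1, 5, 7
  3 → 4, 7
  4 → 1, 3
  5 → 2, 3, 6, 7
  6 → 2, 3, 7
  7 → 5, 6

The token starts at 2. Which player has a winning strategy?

Evader

A0 = {1}
A1: add {4} — 4 (Pursuer) has 4→1.
A2: add {3} — 3 (Pursuer) has 3→4.
A3 = A2; e.g. 2 (Evader) can still go to 5. Fixed point.
2 never enters the attractor, so Evader can avoid the target forever.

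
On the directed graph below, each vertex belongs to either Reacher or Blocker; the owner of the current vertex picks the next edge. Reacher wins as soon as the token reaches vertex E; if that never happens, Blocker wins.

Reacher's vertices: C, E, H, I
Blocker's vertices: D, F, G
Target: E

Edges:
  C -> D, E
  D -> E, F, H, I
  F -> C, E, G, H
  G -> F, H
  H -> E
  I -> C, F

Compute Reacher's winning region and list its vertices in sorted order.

A0 = {E}
A1: add {C, H} — C (Reacher) has C→E; H (Reacher) has H→E.
A2: add {I} — I (Reacher) has I→C.
A3 = A2; e.g. D (Blocker) can still go to F. Fixed point.
Reacher's winning region = {C, E, H, I}.

C, E, H, I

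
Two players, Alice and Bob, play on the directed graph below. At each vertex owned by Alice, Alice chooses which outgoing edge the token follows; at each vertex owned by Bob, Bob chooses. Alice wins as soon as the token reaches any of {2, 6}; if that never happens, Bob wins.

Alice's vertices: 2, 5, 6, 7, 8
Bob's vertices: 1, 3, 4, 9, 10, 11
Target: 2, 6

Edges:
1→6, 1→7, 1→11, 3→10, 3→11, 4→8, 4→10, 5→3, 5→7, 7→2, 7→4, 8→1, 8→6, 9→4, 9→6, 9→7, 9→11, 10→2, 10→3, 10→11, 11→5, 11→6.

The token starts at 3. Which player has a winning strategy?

Bob

A0 = {2, 6}
A1: add {7, 8} — 7 (Alice) has 7→2; 8 (Alice) has 8→6.
A2: add {5} — 5 (Alice) has 5→7.
A3: add {11} — 11 (Bob): all of {5, 6} already in.
A4: add {1} — 1 (Bob): all of {6, 7, 11} already in.
A5 = A4; e.g. 3 (Bob) can still go to 10. Fixed point.
3 never enters the attractor, so Bob can avoid the target forever.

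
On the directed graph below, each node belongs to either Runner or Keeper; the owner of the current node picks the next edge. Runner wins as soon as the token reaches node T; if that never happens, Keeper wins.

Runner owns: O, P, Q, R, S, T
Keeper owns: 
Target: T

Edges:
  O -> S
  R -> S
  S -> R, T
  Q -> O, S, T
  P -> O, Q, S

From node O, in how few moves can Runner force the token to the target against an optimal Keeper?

2

A0 = {T}
A1: add {Q, S} — Q (Runner) has Q→T; S (Runner) has S→T.
A2: add {O, P, R} — O (Runner) has O→S; P (Runner) has P→Q; R (Runner) has R→S.
A2 = all vertices. Fixed point.
O enters the attractor at level 2, so Runner can force the target in 2 moves from there.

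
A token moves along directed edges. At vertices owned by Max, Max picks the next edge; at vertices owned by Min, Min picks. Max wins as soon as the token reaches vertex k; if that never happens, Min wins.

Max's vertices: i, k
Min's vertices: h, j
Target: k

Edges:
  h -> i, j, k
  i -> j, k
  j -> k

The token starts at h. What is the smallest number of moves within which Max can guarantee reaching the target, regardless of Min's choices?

A0 = {k}
A1: add {i, j} — i (Max) has i→k; j (Min): all of {k} already in.
A2: add {h} — h (Min): all of {i, j, k} already in.
A2 = all vertices. Fixed point.
h enters the attractor at level 2, so Max can force the target in 2 moves from there.

2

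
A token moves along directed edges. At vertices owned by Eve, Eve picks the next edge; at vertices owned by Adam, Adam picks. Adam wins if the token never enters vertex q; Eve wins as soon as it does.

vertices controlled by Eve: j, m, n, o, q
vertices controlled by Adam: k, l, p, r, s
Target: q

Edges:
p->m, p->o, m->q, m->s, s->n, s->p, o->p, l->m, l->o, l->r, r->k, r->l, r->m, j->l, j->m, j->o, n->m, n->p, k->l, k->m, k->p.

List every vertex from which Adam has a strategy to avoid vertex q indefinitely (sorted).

k, l, o, p, r, s

A0 = {q}
A1: add {m} — m (Eve) has m→q.
A2: add {j, n} — j (Eve) has j→m; n (Eve) has n→m.
A3 = A2; e.g. k (Adam) can still go to l. Fixed point.
Eve's attractor = {j, m, n, q}; Adam avoids the target exactly from the complement.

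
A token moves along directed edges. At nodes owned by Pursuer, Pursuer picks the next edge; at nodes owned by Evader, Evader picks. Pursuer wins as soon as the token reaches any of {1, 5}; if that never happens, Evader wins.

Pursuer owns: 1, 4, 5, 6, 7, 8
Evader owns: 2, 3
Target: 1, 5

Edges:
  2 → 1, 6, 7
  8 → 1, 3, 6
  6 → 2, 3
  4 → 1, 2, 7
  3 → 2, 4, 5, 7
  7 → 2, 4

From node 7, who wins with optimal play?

A0 = {1, 5}
A1: add {4, 8} — 4 (Pursuer) has 4→1; 8 (Pursuer) has 8→1.
A2: add {7} — 7 (Pursuer) has 7→4.
A3 = A2; e.g. 2 (Evader) can still go to 6. Fixed point.
7 ∈ A2, so Pursuer can force the target.

Pursuer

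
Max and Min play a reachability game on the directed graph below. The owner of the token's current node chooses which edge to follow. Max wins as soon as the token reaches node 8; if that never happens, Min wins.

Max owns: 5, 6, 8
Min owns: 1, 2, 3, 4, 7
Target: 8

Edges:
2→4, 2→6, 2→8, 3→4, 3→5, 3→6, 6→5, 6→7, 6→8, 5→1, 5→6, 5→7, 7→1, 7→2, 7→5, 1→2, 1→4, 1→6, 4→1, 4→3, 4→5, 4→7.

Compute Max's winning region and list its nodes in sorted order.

A0 = {8}
A1: add {6} — 6 (Max) has 6→8.
A2: add {5} — 5 (Max) has 5→6.
A3 = A2; e.g. 1 (Min) can still go to 2. Fixed point.
Max's winning region = {5, 6, 8}.

5, 6, 8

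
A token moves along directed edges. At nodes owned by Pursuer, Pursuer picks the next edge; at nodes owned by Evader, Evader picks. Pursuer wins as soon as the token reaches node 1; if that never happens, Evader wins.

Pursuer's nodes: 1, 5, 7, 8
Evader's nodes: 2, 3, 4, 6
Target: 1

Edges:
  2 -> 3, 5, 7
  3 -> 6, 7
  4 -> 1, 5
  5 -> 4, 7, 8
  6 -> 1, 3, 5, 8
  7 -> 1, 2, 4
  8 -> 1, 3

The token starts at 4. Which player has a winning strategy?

A0 = {1}
A1: add {7, 8} — 7 (Pursuer) has 7→1; 8 (Pursuer) has 8→1.
A2: add {5} — 5 (Pursuer) has 5→7.
A3: add {4} — 4 (Evader): all of {1, 5} already in.
A4 = A3; e.g. 2 (Evader) can still go to 3. Fixed point.
4 ∈ A3, so Pursuer can force the target.

Pursuer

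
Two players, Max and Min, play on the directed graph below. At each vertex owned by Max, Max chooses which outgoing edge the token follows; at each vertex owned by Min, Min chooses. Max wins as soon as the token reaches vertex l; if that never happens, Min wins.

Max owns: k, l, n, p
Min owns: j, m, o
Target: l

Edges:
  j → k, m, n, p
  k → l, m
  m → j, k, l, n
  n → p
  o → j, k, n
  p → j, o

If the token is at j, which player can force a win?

Min

A0 = {l}
A1: add {k} — k (Max) has k→l.
A2 = A1; e.g. j (Min) can still go to m. Fixed point.
j never enters the attractor, so Min can avoid the target forever.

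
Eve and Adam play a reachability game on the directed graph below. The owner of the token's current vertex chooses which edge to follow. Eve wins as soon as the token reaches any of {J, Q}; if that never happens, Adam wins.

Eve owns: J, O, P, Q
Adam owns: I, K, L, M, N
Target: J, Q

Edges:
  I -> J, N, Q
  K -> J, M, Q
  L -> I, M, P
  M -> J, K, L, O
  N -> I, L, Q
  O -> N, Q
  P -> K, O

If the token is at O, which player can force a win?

A0 = {J, Q}
A1: add {O} — O (Eve) has O→Q.
O ∈ A1, so Eve can force the target.

Eve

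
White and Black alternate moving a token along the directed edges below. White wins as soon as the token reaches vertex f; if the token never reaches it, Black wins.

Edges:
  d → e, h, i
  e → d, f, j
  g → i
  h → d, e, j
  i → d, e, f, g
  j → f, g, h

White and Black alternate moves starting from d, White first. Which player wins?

Black

Track states (vertex, player-to-move).
A0 = {(f,White), (f,Black)}
A1: add {(e,White), (i,White), (j,White)}.
A2: add {(g,Black)}.
A3 = A2; e.g. (d,White) stays out. (d,White) never enters ⇒ Black avoids the target.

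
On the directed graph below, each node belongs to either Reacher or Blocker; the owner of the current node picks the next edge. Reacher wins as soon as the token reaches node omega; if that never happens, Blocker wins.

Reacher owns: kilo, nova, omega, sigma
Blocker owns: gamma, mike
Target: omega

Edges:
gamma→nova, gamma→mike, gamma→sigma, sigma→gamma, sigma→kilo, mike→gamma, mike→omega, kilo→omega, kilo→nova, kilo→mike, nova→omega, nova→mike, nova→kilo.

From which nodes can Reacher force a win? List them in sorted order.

A0 = {omega}
A1: add {kilo, nova} — nova (Reacher) has nova→omega; kilo (Reacher) has kilo→omega.
A2: add {sigma} — sigma (Reacher) has sigma→kilo.
A3 = A2; e.g. gamma (Blocker) can still go to mike. Fixed point.
Reacher's winning region = {kilo, nova, omega, sigma}.

kilo, nova, omega, sigma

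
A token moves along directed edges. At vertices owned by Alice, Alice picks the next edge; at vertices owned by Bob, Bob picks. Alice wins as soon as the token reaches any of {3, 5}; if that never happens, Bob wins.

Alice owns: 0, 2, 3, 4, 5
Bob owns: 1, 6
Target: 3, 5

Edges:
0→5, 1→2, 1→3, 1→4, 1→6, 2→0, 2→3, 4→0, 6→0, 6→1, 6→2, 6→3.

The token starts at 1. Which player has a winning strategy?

Bob

A0 = {3, 5}
A1: add {0, 2} — 0 (Alice) has 0→5; 2 (Alice) has 2→3.
A2: add {4} — 4 (Alice) has 4→0.
A3 = A2; e.g. 1 (Bob) can still go to 6. Fixed point.
1 never enters the attractor, so Bob can avoid the target forever.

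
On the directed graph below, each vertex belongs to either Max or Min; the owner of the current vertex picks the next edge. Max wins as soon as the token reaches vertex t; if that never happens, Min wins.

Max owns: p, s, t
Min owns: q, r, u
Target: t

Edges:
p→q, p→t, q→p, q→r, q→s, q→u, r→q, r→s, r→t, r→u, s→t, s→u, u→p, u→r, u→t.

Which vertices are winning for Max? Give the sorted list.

A0 = {t}
A1: add {p, s} — p (Max) has p→t; s (Max) has s→t.
A2 = A1; e.g. q (Min) can still go to r. Fixed point.
Max's winning region = {p, s, t}.

p, s, t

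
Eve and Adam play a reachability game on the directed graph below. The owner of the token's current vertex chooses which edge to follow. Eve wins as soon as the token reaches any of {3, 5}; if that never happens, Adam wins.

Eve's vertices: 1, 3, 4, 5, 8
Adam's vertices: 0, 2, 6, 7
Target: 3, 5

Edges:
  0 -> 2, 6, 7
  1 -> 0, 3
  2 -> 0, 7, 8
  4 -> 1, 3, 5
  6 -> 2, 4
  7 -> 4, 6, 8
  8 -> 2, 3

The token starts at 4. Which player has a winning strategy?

Eve

A0 = {3, 5}
A1: add {1, 4, 8} — 1 (Eve) has 1→3; 4 (Eve) has 4→3; 8 (Eve) has 8→3.
A2 = A1; e.g. 0 (Adam) can still go to 2. Fixed point.
4 ∈ A1, so Eve can force the target.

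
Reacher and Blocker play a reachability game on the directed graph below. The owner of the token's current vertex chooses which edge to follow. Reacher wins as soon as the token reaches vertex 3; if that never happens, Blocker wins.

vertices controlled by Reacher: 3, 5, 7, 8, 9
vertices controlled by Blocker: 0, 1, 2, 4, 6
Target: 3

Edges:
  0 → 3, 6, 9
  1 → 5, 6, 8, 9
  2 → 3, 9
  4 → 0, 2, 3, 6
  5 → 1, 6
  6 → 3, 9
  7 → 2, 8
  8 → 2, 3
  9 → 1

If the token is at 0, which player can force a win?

Blocker

A0 = {3}
A1: add {8} — 8 (Reacher) has 8→3.
A2: add {7} — 7 (Reacher) has 7→8.
A3 = A2; e.g. 0 (Blocker) can still go to 6. Fixed point.
0 never enters the attractor, so Blocker can avoid the target forever.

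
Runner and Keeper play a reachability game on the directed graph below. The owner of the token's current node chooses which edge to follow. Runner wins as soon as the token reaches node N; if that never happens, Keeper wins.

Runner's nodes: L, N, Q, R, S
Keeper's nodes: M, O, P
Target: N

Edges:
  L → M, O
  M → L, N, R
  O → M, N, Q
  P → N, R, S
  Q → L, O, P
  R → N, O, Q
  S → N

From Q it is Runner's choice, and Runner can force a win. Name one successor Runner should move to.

A0 = {N}
A1: add {R, S} — R (Runner) has R→N; S (Runner) has S→N.
A2: add {P} — P (Keeper): all of {N, R, S} already in.
A3: add {Q} — Q (Runner) has Q→P.
A4 = A3; e.g. L (Runner) has no edge into A3. Fixed point.
From Q, successor P is in the attractor (rank 2); the other successors L, O are not.

P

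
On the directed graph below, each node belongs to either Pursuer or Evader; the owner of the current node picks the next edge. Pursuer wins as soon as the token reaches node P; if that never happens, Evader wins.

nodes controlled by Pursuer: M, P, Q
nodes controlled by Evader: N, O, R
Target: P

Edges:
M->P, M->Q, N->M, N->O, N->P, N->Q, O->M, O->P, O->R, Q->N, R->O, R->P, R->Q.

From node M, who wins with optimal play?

Pursuer

A0 = {P}
A1: add {M} — M (Pursuer) has M→P.
A2 = A1; e.g. N (Evader) can still go to O. Fixed point.
M ∈ A1, so Pursuer can force the target.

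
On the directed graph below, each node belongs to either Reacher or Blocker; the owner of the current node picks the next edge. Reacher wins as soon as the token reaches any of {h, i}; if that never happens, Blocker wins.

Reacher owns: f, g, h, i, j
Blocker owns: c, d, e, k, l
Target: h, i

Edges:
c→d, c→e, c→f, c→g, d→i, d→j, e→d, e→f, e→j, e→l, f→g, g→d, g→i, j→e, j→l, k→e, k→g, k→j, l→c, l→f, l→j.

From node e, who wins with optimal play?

A0 = {h, i}
A1: add {g} — g (Reacher) has g→i.
A2: add {f} — f (Reacher) has f→g.
A3 = A2; e.g. c (Blocker) can still go to d. Fixed point.
e never enters the attractor, so Blocker can avoid the target forever.

Blocker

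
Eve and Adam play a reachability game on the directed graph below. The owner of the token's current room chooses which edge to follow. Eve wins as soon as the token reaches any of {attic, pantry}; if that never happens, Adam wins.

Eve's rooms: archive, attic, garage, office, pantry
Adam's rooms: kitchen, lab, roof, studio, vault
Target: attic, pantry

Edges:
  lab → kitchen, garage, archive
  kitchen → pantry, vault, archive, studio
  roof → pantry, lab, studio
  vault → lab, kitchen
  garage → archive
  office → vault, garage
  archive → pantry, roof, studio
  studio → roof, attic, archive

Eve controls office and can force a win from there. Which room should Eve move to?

A0 = {attic, pantry}
A1: add {archive} — archive (Eve) has archive→pantry.
A2: add {garage} — garage (Eve) has garage→archive.
A3: add {office} — office (Eve) has office→garage.
A4 = A3; e.g. lab (Adam) can still go to kitchen. Fixed point.
From office, successor garage is in the attractor (rank 2); the other successor vault is not.

garage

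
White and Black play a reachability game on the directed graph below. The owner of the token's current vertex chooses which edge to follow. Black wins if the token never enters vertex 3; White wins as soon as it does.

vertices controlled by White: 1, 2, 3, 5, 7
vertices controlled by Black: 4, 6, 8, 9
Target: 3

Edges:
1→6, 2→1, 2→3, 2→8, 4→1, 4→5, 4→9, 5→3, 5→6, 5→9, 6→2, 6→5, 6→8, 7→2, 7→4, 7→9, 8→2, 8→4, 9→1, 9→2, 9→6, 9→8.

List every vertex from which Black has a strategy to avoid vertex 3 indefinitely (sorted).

1, 4, 6, 8, 9

A0 = {3}
A1: add {2, 5} — 2 (White) has 2→3; 5 (White) has 5→3.
A2: add {7} — 7 (White) has 7→2.
A3 = A2; e.g. 1 (White) has no edge into A2. Fixed point.
White's attractor = {2, 3, 5, 7}; Black avoids the target exactly from the complement.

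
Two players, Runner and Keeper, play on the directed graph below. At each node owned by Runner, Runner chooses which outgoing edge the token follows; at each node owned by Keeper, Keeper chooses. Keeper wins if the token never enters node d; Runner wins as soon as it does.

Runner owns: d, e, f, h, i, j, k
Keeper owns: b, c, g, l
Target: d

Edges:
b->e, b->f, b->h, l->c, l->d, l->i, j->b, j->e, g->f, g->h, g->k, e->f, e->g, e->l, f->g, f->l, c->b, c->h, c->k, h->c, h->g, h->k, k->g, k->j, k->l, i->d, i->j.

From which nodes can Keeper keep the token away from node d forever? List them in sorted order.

A0 = {d}
A1: add {i} — i (Runner) has i→d.
A2 = A1; e.g. b (Keeper) can still go to e. Fixed point.
Runner's attractor = {d, i}; Keeper avoids the target exactly from the complement.

b, c, e, f, g, h, j, k, l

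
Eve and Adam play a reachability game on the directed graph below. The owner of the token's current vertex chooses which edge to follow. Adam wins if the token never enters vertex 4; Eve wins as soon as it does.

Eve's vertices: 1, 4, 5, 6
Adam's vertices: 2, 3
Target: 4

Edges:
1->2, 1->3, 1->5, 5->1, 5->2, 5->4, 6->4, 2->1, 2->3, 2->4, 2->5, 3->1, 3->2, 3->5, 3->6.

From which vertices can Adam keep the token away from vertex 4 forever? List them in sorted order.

A0 = {4}
A1: add {5, 6} — 5 (Eve) has 5→4; 6 (Eve) has 6→4.
A2: add {1} — 1 (Eve) has 1→5.
A3 = A2; e.g. 2 (Adam) can still go to 3. Fixed point.
Eve's attractor = {1, 4, 5, 6}; Adam avoids the target exactly from the complement.

2, 3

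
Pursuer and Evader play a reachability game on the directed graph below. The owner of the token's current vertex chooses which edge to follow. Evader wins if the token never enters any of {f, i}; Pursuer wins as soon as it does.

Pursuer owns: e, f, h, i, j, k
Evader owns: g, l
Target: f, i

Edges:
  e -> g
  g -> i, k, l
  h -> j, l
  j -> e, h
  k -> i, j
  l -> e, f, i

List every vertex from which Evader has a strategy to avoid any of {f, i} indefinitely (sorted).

A0 = {f, i}
A1: add {k} — k (Pursuer) has k→i.
A2 = A1; e.g. e (Pursuer) has no edge into A1. Fixed point.
Pursuer's attractor = {f, i, k}; Evader avoids the target exactly from the complement.

e, g, h, j, l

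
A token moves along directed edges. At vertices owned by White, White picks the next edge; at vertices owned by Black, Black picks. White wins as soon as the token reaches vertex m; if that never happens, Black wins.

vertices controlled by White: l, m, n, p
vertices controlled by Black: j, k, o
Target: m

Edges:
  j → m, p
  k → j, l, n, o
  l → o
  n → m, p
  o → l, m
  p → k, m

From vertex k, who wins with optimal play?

A0 = {m}
A1: add {n, p} — n (White) has n→m; p (White) has p→m.
A2: add {j} — j (Black): all of {m, p} already in.
A3 = A2; e.g. k (Black) can still go to l. Fixed point.
k never enters the attractor, so Black can avoid the target forever.

Black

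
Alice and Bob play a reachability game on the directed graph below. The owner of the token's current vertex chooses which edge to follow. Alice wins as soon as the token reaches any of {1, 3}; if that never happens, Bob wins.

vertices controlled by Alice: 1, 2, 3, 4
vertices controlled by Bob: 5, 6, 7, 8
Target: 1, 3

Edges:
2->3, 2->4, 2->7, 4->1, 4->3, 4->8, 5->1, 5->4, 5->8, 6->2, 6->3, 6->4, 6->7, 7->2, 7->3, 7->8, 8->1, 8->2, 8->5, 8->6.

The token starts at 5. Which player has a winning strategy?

A0 = {1, 3}
A1: add {2, 4} — 2 (Alice) has 2→3; 4 (Alice) has 4→1.
A2 = A1; e.g. 5 (Bob) can still go to 8. Fixed point.
5 never enters the attractor, so Bob can avoid the target forever.

Bob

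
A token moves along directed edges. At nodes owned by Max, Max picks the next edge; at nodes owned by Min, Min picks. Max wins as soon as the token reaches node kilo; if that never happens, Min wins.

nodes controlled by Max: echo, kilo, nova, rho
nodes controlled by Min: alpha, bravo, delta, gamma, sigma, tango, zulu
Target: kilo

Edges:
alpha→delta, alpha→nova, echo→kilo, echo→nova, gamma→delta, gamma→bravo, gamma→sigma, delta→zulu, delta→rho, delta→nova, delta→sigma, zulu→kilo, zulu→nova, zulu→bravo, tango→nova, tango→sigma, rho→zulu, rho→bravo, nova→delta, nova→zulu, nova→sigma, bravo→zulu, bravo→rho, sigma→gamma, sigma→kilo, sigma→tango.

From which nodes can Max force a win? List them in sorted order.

echo, kilo

A0 = {kilo}
A1: add {echo} — echo (Max) has echo→kilo.
A2 = A1; e.g. alpha (Min) can still go to delta. Fixed point.
Max's winning region = {echo, kilo}.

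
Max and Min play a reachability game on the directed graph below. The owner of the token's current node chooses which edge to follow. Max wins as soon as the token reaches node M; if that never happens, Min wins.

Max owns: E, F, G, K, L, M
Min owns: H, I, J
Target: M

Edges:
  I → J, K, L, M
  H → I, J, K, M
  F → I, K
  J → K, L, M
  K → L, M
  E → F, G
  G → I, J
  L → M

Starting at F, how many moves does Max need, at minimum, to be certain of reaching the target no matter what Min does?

A0 = {M}
A1: add {K, L} — K (Max) has K→M; L (Max) has L→M.
A2: add {F, J} — F (Max) has F→K; J (Min): all of {K, L, M} already in.
F enters the attractor at level 2, so Max can force the target in 2 moves from there.

2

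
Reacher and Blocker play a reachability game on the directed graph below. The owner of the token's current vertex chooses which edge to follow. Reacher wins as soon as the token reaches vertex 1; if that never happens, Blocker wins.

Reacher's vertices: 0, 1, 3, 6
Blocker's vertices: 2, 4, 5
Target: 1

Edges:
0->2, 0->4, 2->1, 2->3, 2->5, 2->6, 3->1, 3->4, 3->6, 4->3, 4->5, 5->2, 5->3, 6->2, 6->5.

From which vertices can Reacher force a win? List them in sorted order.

1, 3

A0 = {1}
A1: add {3} — 3 (Reacher) has 3→1.
A2 = A1; e.g. 0 (Reacher) has no edge into A1. Fixed point.
Reacher's winning region = {1, 3}.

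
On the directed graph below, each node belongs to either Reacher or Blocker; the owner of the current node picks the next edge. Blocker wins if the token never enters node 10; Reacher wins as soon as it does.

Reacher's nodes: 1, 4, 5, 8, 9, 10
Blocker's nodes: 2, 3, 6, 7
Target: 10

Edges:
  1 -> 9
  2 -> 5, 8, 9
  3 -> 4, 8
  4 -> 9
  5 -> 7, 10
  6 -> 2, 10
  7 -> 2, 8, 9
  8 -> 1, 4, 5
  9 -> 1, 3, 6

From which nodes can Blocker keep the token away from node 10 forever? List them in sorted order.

1, 2, 3, 4, 6, 7, 9

A0 = {10}
A1: add {5} — 5 (Reacher) has 5→10.
A2: add {8} — 8 (Reacher) has 8→5.
A3 = A2; e.g. 1 (Reacher) has no edge into A2. Fixed point.
Reacher's attractor = {5, 8, 10}; Blocker avoids the target exactly from the complement.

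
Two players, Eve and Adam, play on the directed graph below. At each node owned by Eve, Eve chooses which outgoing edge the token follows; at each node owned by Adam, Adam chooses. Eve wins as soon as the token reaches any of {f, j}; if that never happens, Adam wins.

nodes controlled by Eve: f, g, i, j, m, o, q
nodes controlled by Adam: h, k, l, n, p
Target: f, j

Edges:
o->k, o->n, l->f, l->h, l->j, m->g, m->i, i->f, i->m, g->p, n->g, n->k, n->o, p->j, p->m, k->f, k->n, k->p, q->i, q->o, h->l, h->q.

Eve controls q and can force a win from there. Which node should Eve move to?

A0 = {f, j}
A1: add {i} — i (Eve) has i→f.
A2: add {m, q} — m (Eve) has m→i; q (Eve) has q→i.
A3: add {p} — p (Adam): all of {j, m} already in.
A4: add {g} — g (Eve) has g→p.
A5 = A4; e.g. h (Adam) can still go to l. Fixed point.
From q, successor i is in the attractor (rank 1); the other successor o is not.

i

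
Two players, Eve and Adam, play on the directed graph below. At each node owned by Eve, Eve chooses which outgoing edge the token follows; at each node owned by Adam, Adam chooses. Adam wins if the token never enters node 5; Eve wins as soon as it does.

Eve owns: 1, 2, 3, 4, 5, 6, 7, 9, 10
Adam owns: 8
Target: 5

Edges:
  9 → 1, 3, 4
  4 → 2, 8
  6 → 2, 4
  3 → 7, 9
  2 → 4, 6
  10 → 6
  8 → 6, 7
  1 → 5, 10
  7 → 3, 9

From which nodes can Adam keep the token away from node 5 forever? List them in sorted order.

A0 = {5}
A1: add {1} — 1 (Eve) has 1→5.
A2: add {9} — 9 (Eve) has 9→1.
A3: add {3, 7} — 3 (Eve) has 3→9; 7 (Eve) has 7→9.
A4 = A3; e.g. 2 (Eve) has no edge into A3. Fixed point.
Eve's attractor = {1, 3, 5, 7, 9}; Adam avoids the target exactly from the complement.

2, 4, 6, 8, 10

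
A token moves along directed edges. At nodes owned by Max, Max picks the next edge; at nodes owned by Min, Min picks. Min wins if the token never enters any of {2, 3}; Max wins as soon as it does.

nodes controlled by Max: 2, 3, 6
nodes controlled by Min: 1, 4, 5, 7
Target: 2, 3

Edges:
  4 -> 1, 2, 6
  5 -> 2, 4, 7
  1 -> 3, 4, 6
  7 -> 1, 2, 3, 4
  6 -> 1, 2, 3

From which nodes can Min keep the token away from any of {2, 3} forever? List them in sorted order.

A0 = {2, 3}
A1: add {6} — 6 (Max) has 6→2.
A2 = A1; e.g. 1 (Min) can still go to 4. Fixed point.
Max's attractor = {2, 3, 6}; Min avoids the target exactly from the complement.

1, 4, 5, 7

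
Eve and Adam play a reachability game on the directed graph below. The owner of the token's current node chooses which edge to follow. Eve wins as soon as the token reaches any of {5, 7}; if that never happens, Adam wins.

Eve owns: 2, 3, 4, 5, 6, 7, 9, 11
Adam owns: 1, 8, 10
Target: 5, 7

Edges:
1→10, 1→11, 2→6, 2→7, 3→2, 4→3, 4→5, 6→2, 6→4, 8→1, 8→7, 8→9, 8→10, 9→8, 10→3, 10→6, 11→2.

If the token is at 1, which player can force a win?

Eve

A0 = {5, 7}
A1: add {2, 4} — 2 (Eve) has 2→7; 4 (Eve) has 4→5.
A2: add {3, 6, 11} — 3 (Eve) has 3→2; 6 (Eve) has 6→2; 11 (Eve) has 11→2.
A3: add {10} — 10 (Adam): all of {3, 6} already in.
A4: add {1} — 1 (Adam): all of {10, 11} already in.
A5 = A4; e.g. 8 (Adam) can still go to 9. Fixed point.
1 ∈ A4, so Eve can force the target.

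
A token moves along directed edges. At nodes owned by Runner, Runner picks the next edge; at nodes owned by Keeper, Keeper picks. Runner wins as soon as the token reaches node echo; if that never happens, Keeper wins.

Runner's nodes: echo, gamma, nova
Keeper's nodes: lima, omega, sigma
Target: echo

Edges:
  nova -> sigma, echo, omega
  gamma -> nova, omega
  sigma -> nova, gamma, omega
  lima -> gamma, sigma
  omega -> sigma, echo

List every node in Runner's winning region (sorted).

echo, gamma, nova

A0 = {echo}
A1: add {nova} — nova (Runner) has nova→echo.
A2: add {gamma} — gamma (Runner) has gamma→nova.
A3 = A2; e.g. sigma (Keeper) can still go to omega. Fixed point.
Runner's winning region = {echo, gamma, nova}.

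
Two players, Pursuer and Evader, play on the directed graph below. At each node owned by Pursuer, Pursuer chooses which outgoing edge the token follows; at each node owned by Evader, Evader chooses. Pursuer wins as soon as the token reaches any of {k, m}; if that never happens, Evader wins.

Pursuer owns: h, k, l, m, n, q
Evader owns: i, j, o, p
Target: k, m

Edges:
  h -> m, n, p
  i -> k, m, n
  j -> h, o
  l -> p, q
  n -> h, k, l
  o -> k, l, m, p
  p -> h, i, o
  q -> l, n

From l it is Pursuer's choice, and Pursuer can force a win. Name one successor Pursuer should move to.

A0 = {k, m}
A1: add {h, n} — h (Pursuer) has h→m; n (Pursuer) has n→k.
A2: add {i, q} — i (Evader): all of {k, m, n} already in; q (Pursuer) has q→n.
A3: add {l} — l (Pursuer) has l→q.
A4 = A3; e.g. j (Evader) can still go to o. Fixed point.
From l, successor q is in the attractor (rank 2); the other successor p is not.

q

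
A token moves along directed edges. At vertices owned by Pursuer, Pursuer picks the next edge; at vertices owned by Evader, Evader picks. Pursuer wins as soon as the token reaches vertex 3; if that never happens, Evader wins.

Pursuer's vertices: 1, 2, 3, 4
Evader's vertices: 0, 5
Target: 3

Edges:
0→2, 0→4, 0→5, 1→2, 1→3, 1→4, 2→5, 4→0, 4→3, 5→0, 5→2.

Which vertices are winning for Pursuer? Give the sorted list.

1, 3, 4

A0 = {3}
A1: add {1, 4} — 1 (Pursuer) has 1→3; 4 (Pursuer) has 4→3.
A2 = A1; e.g. 0 (Evader) can still go to 2. Fixed point.
Pursuer's winning region = {1, 3, 4}.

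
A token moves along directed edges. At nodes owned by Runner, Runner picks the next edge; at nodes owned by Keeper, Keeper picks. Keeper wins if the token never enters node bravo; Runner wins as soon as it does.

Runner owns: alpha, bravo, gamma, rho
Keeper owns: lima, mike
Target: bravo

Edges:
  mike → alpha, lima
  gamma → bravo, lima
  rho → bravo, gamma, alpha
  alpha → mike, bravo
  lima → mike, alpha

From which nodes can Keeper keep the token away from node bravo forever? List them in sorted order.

A0 = {bravo}
A1: add {alpha, gamma, rho} — gamma (Runner) has gamma→bravo; rho (Runner) has rho→bravo; alpha (Runner) has alpha→bravo.
A2 = A1; e.g. mike (Keeper) can still go to lima. Fixed point.
Runner's attractor = {alpha, bravo, gamma, rho}; Keeper avoids the target exactly from the complement.

lima, mike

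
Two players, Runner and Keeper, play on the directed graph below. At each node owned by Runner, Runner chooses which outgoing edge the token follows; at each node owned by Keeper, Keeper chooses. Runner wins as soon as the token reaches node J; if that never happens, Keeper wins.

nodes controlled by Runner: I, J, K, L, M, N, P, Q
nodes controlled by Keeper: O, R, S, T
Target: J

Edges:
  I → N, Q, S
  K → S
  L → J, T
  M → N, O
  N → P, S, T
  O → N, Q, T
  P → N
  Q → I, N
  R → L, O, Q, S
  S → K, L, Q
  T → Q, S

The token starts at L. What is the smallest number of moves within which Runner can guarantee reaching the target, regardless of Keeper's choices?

A0 = {J}
A1: add {L} — L (Runner) has L→J.
A2 = A1; e.g. I (Runner) has no edge into A1. Fixed point.
L enters the attractor at level 1, so Runner can force the target in 1 move from there.

1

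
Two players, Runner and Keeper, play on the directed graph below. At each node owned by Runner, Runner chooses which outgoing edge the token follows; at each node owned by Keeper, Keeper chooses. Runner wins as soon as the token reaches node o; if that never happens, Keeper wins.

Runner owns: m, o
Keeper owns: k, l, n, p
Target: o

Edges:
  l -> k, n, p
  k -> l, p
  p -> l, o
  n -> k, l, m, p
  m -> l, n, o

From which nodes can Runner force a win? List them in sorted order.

m, o

A0 = {o}
A1: add {m} — m (Runner) has m→o.
A2 = A1; e.g. k (Keeper) can still go to l. Fixed point.
Runner's winning region = {m, o}.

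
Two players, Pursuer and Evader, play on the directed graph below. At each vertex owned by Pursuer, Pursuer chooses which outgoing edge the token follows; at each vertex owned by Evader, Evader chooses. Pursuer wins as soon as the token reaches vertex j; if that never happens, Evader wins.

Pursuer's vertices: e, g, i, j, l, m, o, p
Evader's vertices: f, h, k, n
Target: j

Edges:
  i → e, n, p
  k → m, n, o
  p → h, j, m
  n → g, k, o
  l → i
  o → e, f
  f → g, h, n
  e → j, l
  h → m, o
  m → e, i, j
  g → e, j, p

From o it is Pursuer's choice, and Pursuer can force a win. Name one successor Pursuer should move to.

e

A0 = {j}
A1: add {e, g, m, p} — e (Pursuer) has e→j; g (Pursuer) has g→j; m (Pursuer) has m→j; p (Pursuer) has p→j.
A2: add {i, o} — i (Pursuer) has i→e; o (Pursuer) has o→e.
A3: add {h, l} — h (Evader): all of {m, o} already in; l (Pursuer) has l→i.
A4 = A3; e.g. f (Evader) can still go to n. Fixed point.
From o, successor e is in the attractor (rank 1); the other successor f is not.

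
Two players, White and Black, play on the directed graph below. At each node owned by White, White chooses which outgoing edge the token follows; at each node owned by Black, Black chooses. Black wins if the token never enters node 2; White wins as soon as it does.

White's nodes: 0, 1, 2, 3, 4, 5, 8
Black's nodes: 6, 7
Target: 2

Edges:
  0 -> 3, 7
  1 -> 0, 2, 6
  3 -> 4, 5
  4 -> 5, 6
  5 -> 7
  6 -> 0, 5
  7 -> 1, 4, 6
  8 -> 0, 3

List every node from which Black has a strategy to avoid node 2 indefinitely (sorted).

A0 = {2}
A1: add {1} — 1 (White) has 1→2.
A2 = A1; e.g. 0 (White) has no edge into A1. Fixed point.
White's attractor = {1, 2}; Black avoids the target exactly from the complement.

0, 3, 4, 5, 6, 7, 8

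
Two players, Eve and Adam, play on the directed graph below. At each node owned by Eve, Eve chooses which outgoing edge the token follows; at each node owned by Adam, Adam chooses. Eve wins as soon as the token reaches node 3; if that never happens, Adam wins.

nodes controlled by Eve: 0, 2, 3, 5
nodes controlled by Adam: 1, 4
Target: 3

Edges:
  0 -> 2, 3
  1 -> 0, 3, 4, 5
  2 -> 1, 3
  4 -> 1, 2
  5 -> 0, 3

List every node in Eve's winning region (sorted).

0, 2, 3, 5

A0 = {3}
A1: add {0, 2, 5} — 0 (Eve) has 0→3; 2 (Eve) has 2→3; 5 (Eve) has 5→3.
A2 = A1; e.g. 1 (Adam) can still go to 4. Fixed point.
Eve's winning region = {0, 2, 3, 5}.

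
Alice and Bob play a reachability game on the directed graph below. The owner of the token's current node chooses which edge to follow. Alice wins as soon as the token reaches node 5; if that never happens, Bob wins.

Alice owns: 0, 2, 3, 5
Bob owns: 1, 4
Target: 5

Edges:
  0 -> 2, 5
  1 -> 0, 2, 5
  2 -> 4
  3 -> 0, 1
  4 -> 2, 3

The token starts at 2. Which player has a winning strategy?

A0 = {5}
A1: add {0} — 0 (Alice) has 0→5.
A2: add {3} — 3 (Alice) has 3→0.
A3 = A2; e.g. 1 (Bob) can still go to 2. Fixed point.
2 never enters the attractor, so Bob can avoid the target forever.

Bob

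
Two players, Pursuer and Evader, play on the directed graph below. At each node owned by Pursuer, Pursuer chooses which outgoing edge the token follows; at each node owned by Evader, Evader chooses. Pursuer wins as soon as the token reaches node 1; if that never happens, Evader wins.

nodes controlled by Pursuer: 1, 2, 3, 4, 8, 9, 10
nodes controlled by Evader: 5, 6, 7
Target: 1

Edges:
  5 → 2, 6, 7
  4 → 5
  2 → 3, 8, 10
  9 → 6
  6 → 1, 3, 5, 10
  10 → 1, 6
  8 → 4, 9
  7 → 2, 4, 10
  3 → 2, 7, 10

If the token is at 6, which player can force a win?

Evader

A0 = {1}
A1: add {10} — 10 (Pursuer) has 10→1.
A2: add {2, 3} — 2 (Pursuer) has 2→10; 3 (Pursuer) has 3→10.
A3 = A2; e.g. 4 (Pursuer) has no edge into A2. Fixed point.
6 never enters the attractor, so Evader can avoid the target forever.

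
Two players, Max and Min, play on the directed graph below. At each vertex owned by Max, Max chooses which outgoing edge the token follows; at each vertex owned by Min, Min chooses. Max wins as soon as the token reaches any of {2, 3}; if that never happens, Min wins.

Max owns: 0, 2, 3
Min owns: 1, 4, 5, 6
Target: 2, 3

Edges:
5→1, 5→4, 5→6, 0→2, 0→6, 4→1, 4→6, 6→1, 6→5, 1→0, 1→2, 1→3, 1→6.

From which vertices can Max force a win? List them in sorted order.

A0 = {2, 3}
A1: add {0} — 0 (Max) has 0→2.
A2 = A1; e.g. 1 (Min) can still go to 6. Fixed point.
Max's winning region = {0, 2, 3}.

0, 2, 3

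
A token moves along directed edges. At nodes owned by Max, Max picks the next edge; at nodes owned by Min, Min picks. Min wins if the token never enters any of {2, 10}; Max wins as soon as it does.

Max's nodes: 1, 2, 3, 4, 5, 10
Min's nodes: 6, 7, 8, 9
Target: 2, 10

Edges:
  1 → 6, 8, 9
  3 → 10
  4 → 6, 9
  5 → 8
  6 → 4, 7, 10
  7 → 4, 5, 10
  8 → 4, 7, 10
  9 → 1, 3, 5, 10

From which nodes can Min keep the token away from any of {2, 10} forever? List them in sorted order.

1, 4, 5, 6, 7, 8, 9

A0 = {2, 10}
A1: add {3} — 3 (Max) has 3→10.
A2 = A1; e.g. 1 (Max) has no edge into A1. Fixed point.
Max's attractor = {2, 3, 10}; Min avoids the target exactly from the complement.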